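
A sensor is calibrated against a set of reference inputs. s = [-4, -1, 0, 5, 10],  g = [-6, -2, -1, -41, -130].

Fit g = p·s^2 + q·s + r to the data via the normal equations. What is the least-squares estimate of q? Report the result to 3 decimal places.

q = -2.878

Normal-equation sums: Σs^2·s^2 = 10882, Σs^2·s = 1060, Σs^2 = 142, Σs·s = 142, Σs = 10, Σ1 = 5.
For Mᵀg: Σs^2·g = -14123, Σs·g = -1479, Σg = -180.
Normal equations: [[10882, 1060, 142]; [1060, 142, 10]; [142, 10, 5]]·[p, q, r]ᵀ = [-14123, -1479, -180]ᵀ.
Solving the 3×3 system (Gaussian elimination) gives p = -577495/583566, q = -1679297/583566, r = -208154/97261.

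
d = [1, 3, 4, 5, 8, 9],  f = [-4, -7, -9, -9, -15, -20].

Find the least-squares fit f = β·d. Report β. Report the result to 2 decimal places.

β = -2.07

From the data, Σd·d = 196.
Right-hand side: Σd·f = -406.
Hence β = -406 / 196 ≈ -2.07143.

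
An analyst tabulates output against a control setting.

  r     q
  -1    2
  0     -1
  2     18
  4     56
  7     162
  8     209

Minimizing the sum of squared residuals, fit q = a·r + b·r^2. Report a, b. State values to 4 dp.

a = 2.1788, b = 2.9936

Normal-equation sums: Σr·r = 134, Σr·r^2 = 926, Σr^2·r^2 = 6770.
Right-hand side: Σr·q = 3064, Σr^2·q = 22284.
det = 134·6770 − 926² = 49704.
a = (3064·6770 − 926·22284)/49704 = 13537/6213; b = (134·22284 − 926·3064)/49704 = 18599/6213.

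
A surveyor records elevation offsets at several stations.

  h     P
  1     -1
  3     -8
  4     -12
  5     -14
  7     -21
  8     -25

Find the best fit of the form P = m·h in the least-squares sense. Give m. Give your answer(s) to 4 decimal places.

m = -2.9878

From the data, Σh·h = 164.
For AᵀP: Σh·P = -490.
Normal equations: [[164]]·[m]ᵀ = [-490]ᵀ.
m = (-490)/164 = -2.9878.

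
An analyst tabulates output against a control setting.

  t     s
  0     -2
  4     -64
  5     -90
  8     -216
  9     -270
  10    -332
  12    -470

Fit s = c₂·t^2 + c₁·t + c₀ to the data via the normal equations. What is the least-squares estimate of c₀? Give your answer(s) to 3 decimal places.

c₀ = -2.632

Forming MᵀM = [[42274, 4158, 430]; [4158, 430, 48]; [430, 48, 7]] and Mᵀs = [-139848, -13824, -1444]ᵀ gives MᵀM·[c₂, c₁, c₀]ᵀ = Mᵀs.
Row-reducing yields c₂ = -181400/59871, c₁ = -51032/19957, c₀ = -157588/59871.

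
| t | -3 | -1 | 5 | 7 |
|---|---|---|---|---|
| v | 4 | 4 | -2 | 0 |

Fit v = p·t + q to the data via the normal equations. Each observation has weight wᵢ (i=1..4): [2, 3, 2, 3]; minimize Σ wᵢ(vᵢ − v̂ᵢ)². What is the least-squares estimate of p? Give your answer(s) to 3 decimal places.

Sums needed: Σwᵢ·t·t = 218, Σwᵢ·t = 22, Σwᵢ·1 = 10.
Moment sums: Σwᵢ·t·v = -56, Σwᵢ·v = 16.
XᵀWX·[p, q]ᵀ = XᵀWv becomes [[218, 22]; [22, 10]]·[p, q]ᵀ = [-56, 16]ᵀ.
Δ = 218·10 − 22² = 1696.
p = ((-56)·10 − 22·16)/1696 = -57/106; q = (218·16 − 22·(-56))/1696 = 295/106.

p = -0.538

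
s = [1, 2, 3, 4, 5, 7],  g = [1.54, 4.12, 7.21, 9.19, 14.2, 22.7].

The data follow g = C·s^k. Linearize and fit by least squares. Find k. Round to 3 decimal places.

Taking logs, ln g = k·ln s + ln C, so regress ln g on ln s.
Sums: Σln s = 6.7334, Σ(ln s)² = 9.9861, Σln g = 11.8168, Σln s·ln g = 16.5727.
Normal system: [[9.9861, 6.7334]; [6.7334, 6]]·[k, ln C]ᵀ = [16.5727, 11.8168]ᵀ.
Δ = 9.9861·6 − (6.7334)² = 14.5777; k = (16.5727·6 − 6.7334·11.8168)/14.5777 = 1.36295, ln C = (9.9861·11.8168 − 6.7334·16.5727)/14.5777 = 0.43992.

k = 1.363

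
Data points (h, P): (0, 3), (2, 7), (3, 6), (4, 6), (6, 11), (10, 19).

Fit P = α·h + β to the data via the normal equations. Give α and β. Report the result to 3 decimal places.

From the data, Σh·h = 165, Σh = 25, Σ1 = 6.
And Σh·P = 312, ΣP = 52.
So AᵀA·[α, β]ᵀ = AᵀP: [[165, 25]; [25, 6]]·[α, β]ᵀ = [312, 52]ᵀ.
det = 165·6 − 25² = 365.
α = (312·6 − 25·52)/365 = 572/365; β = (165·52 − 25·312)/365 = 156/73.

α = 1.567, β = 2.137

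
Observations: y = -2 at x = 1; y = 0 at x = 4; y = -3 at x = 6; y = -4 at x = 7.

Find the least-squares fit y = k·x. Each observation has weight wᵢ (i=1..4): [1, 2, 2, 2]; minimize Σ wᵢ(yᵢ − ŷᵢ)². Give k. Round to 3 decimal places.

k = -0.463

Forming AᵀWA = [[203]] and AᵀWy = [-94]ᵀ gives AᵀWA·[k]ᵀ = AᵀWy.
Hence k = -94 / 203 ≈ -0.463054.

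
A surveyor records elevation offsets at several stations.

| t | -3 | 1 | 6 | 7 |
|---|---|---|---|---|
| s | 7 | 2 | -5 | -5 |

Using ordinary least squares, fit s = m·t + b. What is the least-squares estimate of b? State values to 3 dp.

b = 3.201

From the data, Σt·t = 95, Σt = 11, Σ1 = 4.
Right-hand side: Σt·s = -84, Σs = -1.
So MᵀM·[m, b]ᵀ = Mᵀs: [[95, 11]; [11, 4]]·[m, b]ᵀ = [-84, -1]ᵀ.
det = 95·4 − 11² = 259.
m = ((-84)·4 − 11·(-1))/259 = -325/259; b = (95·(-1) − 11·(-84))/259 = 829/259.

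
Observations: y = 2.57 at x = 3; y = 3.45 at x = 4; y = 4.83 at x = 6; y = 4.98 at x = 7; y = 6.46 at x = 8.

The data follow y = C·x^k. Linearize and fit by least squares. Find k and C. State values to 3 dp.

k = 0.868, C = 1.005

Linearized form: ln y = k·ln x + ln C. From the 5 transformed points,
Over the data: Σln x = 8.3020, Σ(ln x)² = 14.4498, Σln y = 7.2282, Σln x·ln y = 12.5790.
Normal system: [[14.4498, 8.3020]; [8.3020, 5]]·[k, ln C]ᵀ = [12.5790, 7.2282]ᵀ.
Solving (det = 3.3255): k = 0.86793, ln C = 0.00452, so C = exp(0.00452) = 1.00453.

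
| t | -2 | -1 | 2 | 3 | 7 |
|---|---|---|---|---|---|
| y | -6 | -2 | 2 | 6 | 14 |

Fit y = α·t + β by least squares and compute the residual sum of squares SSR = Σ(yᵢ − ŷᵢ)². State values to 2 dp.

Setting ∂/∂α … = 0 gives: 67·α + 9·β = 134;  9·α + 5·β = 14.
Δ = 67·5 − 9² = 254.
α = (134·5 − 9·14)/254 = 272/127; β = (67·14 − 9·134)/254 = -134/127.
Residuals: -84/127, 152/127, -156/127, 80/127, 8/127; SSR = 480/127.

SSR = 3.78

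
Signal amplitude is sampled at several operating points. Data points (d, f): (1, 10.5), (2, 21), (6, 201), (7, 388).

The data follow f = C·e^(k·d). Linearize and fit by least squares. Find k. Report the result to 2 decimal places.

Let Y = ln f. Fitting Y = k·d + ln C by least squares:
XᵀX = [[90.0000, 16.0000]; [16.0000, 4]], rhs = [81.9873, 16.6602]ᵀ  (here Σd = 16.0000, Σ(d)² = 90.0000, Σln f = 16.6602, Σd·ln f = 81.9873).
Slope k = (n·Σd·ln f − Σd·Σln f)/(n·Σ(d)² − (Σd)²) = (4·81.9873 − 16.0000·16.6602)/104.0000 = 0.59025; ln C = (Σln f − k·Σd)/n = 1.80406.

k = 0.59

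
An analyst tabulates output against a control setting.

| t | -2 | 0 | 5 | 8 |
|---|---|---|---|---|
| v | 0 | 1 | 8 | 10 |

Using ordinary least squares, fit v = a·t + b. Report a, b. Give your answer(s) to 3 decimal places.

Normal-equation sums: Σt·t = 93, Σt = 11, Σ1 = 4.
Right-hand side: Σt·v = 120, Σv = 19.
So XᵀX·[a, b]ᵀ = Xᵀv: [[93, 11]; [11, 4]]·[a, b]ᵀ = [120, 19]ᵀ.
Eliminating b: 4·(row 1) − 11·(row 2) gives 251·a = 4·120 − 11·19 = 271, so a = 271/251.
Then b = (19 − 11·(271/251))/4 = 447/251.

a = 1.080, b = 1.781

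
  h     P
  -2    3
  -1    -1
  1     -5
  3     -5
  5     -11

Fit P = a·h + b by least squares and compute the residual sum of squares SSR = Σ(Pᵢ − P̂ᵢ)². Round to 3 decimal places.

Normal-equation sums: Σh·h = 40, Σh = 6, Σ1 = 5.
Right-hand side: Σh·P = -80, ΣP = -19.
Normal equations: [[40, 6]; [6, 5]]·[a, b]ᵀ = [-80, -19]ᵀ.
Eliminating b: 5·(row 1) − 6·(row 2) gives 164·a = 5·(-80) − 6·(-19) = -286, so a = -143/82.
Then b = ((-19) − 6·(-143/82))/5 = -70/41.
Residuals: 50/41, -85/82, -127/82, 159/82, -47/82; SSR = 371/41.

SSR = 9.049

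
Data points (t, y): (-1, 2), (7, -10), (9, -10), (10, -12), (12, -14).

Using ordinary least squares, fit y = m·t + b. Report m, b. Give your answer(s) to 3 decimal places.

m = -1.229, b = 0.296

Setting ∂/∂m … = 0 gives: 375·m + 37·b = -450;  37·m + 5·b = -44.
Eliminating b: 5·(row 1) − 37·(row 2) gives 506·m = 5·(-450) − 37·(-44) = -622, so m = -311/253.
Then b = ((-44) − 37·(-311/253))/5 = 75/253.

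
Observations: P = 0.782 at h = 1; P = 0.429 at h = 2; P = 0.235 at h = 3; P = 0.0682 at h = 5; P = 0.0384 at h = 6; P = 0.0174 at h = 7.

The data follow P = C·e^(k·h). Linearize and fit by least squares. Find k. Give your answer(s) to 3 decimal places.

k = -0.624

Linearized form: ln P = k·h + ln C. From the 6 transformed points,
Sums: Σh = 24.0000, Σ(h)² = 124.0000, Σln P = -12.5367, Σh·ln P = -67.6267.
Normal system: [[124.0000, 24.0000]; [24.0000, 6]]·[k, ln C]ᵀ = [-67.6267, -12.5367]ᵀ.
Solving (det = 168.0000): k = -0.62429, ln C = 0.40771.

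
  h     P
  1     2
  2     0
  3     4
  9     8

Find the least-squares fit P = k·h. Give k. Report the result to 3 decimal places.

k = 0.905

Sums needed: Σh·h = 95.
For XᵀP: Σh·P = 86.
Normal equations: [[95]]·[k]ᵀ = [86]ᵀ.
k = 86/95 = 0.905263.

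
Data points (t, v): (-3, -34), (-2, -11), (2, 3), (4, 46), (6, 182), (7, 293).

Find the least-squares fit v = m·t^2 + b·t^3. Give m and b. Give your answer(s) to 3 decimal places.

m = -0.904, b = 0.985

Setting ∂/∂m … = 0 gives: 4066·m + 25364·b = 21307;  25364·m + 169258·b = 143785.
det = 4066·169258 − 25364² = 44870532.
m = (21307·169258 − 25364·143785)/44870532 = -20291267/22435266; b = (4066·143785 − 25364·21307)/44870532 = 22099531/22435266.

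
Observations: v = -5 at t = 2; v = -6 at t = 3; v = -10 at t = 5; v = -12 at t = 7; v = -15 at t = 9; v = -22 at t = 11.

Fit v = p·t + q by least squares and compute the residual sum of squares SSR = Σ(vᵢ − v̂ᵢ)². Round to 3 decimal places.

SSR = 7.956

MᵀM·[p, q]ᵀ = Mᵀv reads: 289·p + 37·q = -539;  37·p + 6·q = -70.
Δ = 289·6 − 37² = 365.
p = ((-539)·6 − 37·(-70))/365 = -644/365; q = (289·(-70) − 37·(-539))/365 = -287/365.
Residuals: -50/73, 29/365, -143/365, 83/73, 608/365, -659/365; SSR = 2904/365.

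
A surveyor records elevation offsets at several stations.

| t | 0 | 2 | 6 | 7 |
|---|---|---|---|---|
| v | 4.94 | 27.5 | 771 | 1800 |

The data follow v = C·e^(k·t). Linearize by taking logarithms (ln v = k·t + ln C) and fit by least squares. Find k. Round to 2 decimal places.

Let Y = ln v. Fitting Y = k·t + ln C by least squares:
AᵀA = [[89.0000, 15.0000]; [15.0000, 4]], rhs = [98.9833, 19.0548]ᵀ  (here Σt = 15.0000, Σ(t)² = 89.0000, Σln v = 19.0548, Σt·ln v = 98.9833).
Δ = 89.0000·4 − (15.0000)² = 131.0000; k = (98.9833·4 − 15.0000·19.0548)/131.0000 = 0.84055, ln C = (89.0000·19.0548 − 15.0000·98.9833)/131.0000 = 1.61165.

k = 0.84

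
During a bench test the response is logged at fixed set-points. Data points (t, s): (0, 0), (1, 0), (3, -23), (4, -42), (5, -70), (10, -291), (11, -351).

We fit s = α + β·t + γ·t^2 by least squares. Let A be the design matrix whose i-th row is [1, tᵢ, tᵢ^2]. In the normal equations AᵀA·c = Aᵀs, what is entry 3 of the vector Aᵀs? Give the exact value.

-74200

Entry 3 ↔ basis t^2, so (Aᵀs)_{3} = Σᵢ (t^2)·sᵢ = (0)·(0) + (1)·(0) + (9)·(-23) + (16)·(-42) + (25)·(-70) + (100)·(-291) + (121)·(-351) = -74200.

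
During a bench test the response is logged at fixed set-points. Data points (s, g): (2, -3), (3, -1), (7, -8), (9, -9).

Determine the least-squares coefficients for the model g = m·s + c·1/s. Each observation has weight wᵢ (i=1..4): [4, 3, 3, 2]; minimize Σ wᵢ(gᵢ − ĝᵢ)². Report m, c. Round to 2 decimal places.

m = -1.03, c = -0.05

Normal-equation sums: Σwᵢ·s·s = 352, Σwᵢ·s·1/s = 12, Σwᵢ·1/s·1/s = 5633/3969.
And Σwᵢ·s·g = -363, Σwᵢ·1/s·g = -87/7.
Δ = 352·(5633/3969) − 12² = 1411280/3969.
m = ((-363)·(5633/3969) − 12·(-87/7))/(1411280/3969) = -1452831/1411280; c = (352·(-87/7) − 12·(-363))/(1411280/3969) = -18711/352820.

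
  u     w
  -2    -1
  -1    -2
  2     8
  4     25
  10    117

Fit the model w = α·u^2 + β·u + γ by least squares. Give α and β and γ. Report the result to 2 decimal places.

α = 0.93, β = 2.45, γ = -0.15

The normal system XᵀX·[α, β, γ]ᵀ = Xᵀw is [[10289, 1063, 125]; [1063, 125, 13]; [125, 13, 5]]·[α, β, γ]ᵀ = [12126, 1290, 147]ᵀ.
Row-reducing yields α = 1333/1438, β = 3527/1438, γ = -109/719.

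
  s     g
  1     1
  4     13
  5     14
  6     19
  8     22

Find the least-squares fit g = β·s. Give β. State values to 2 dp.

Normal-equation sums: Σs·s = 142.
For Aᵀg: Σs·g = 413.
Normal equations: [[142]]·[β]ᵀ = [413]ᵀ.
Hence β = 413 / 142 ≈ 2.90845.

β = 2.91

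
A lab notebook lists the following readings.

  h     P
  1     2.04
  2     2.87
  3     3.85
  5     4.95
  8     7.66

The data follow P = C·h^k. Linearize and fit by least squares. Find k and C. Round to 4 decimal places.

Let Y = ln P. Fitting Y = k·ln h + ln C by least squares:
Sums: Σln h = 5.4806, Σ(ln h)² = 8.6018, Σln P = 6.7507, Σln h·ln P = 9.0197.
Normal system: [[8.6018, 5.4806]; [5.4806, 5]]·[k, ln C]ᵀ = [9.0197, 6.7507]ᵀ.
Solving (det = 12.9714): k = 0.62446, ln C = 0.66566, so C = exp(0.66566) = 1.94578.

k = 0.6245, C = 1.9458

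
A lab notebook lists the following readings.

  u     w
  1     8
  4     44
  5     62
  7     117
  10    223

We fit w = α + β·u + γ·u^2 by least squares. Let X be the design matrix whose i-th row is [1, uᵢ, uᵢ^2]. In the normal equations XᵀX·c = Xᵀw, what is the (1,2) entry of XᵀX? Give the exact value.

27

Row 1 ↔ basis 1, column 2 ↔ basis u, so (XᵀX)_{1,2} = Σᵢ u = (1)·(1) + (1)·(4) + (1)·(5) + (1)·(7) + (1)·(10) = 27.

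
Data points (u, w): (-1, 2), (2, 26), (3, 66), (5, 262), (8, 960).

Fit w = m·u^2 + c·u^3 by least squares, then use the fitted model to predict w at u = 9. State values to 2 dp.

Forming MᵀM = [[4819, 36167]; [36167, 278563]] and Mᵀw = [68690, 526258]ᵀ gives MᵀM·[m, c]ᵀ = Mᵀw.
Eliminating c: 278563·(row 1) − 36167·(row 2) gives 34343208·m = 278563·68690 − 36167·526258 = 101319384, so m = 4221641/1430967.
Then c = (526258 − 36167·(4221641/1430967))/278563 = 2155253/1430967.
At u = 9: ŵ = (4221641/1430967)·(81) + (2155253/1430967)·(729) = 637710786/476989.

ŵ = 1336.95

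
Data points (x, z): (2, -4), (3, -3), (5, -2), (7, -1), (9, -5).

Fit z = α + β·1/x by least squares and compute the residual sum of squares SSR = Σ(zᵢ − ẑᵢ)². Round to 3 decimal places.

MᵀM·[α, β]ᵀ = Mᵀz reads: 5·α + (811/630)·β = -15;  (811/630)·α + (172201/396900)·β = -1291/315.
Eliminating β: (172201/396900)·(row 1) − (811/630)·(row 2) gives (50821/99225)·α = (172201/396900)·(-15) − (811/630)·(-1291/315) = -69859/56700, so α = -489013/203284.
Then β = ((-1291/315) − (811/630)·(-489013/203284))/(172201/396900) = -234675/101642.
Residuals: -22362/50821, 35611/203284, 176315/203284, 352779/203284, -475257/203284; SSR = 1921835/203284.

SSR = 9.454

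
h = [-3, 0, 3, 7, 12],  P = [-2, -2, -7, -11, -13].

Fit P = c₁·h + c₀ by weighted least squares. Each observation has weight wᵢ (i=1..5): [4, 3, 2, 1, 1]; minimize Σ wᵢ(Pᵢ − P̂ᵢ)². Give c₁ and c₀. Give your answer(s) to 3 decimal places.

c₁ = -0.818, c₀ = -3.760

Setting ∂/∂c₁ … = 0 gives: 247·c₁ + 13·c₀ = -251;  13·c₁ + 11·c₀ = -52.
Δ = 247·11 − 13² = 2548.
c₁ = ((-251)·11 − 13·(-52))/2548 = -2085/2548; c₀ = (247·(-52) − 13·(-251))/2548 = -737/196.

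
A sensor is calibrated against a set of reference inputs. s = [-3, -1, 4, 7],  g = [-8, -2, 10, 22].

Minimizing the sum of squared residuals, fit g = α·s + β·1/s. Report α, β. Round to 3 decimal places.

α = 3.011, β = -1.452

Entries of XᵀX: Σs·s = 75, Σs·1/s = 4, Σ1/s·1/s = 8425/7056.
And Σs·g = 220, Σ1/s·g = 433/42.
Normal equations: [[75, 4]; [4, 8425/7056]]·[α, β]ᵀ = [220, 433/42]ᵀ.
Δ = 75·(8425/7056) − 4² = 172993/2352.
α = (220·(8425/7056) − 4·(433/42))/(172993/2352) = 1562524/518979; β = (75·(433/42) − 4·220)/(172993/2352) = -251160/172993.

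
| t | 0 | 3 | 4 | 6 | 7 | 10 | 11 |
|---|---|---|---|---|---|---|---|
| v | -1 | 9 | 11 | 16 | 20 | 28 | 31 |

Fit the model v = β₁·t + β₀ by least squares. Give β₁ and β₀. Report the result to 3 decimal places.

β₁ = 2.865, β₀ = -0.494

Entries of AᵀA: Σt·t = 331, Σt = 41, Σ1 = 7.
Moment sums: Σt·v = 928, Σv = 114.
Determinant 331·7 − 41² = 636.
β₁ = (928·7 − 41·114)/636 = 911/318; β₀ = (331·114 − 41·928)/636 = -157/318.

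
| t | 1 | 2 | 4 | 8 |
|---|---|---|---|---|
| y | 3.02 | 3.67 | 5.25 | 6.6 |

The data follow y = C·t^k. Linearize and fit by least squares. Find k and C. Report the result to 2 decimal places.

k = 0.39, C = 2.95

Let Y = ln y. Fitting Y = k·ln t + ln C by least squares:
Σln t = 4.1589, Σ(ln t)² = 6.7263, Σln y = 5.9507, Σln t·ln y = 7.1241.
Equations: 6.7263·k + 4.1589·ln C = 7.1241;  4.1589·k + 4·ln C = 5.9507.
Δ = 6.7263·4 − (4.1589)² = 9.6091; k = (7.1241·4 − 4.1589·5.9507)/9.6091 = 0.39003, ln C = (6.7263·5.9507 − 4.1589·7.1241)/9.6091 = 1.08217, so C = exp(1.08217) = 2.95106.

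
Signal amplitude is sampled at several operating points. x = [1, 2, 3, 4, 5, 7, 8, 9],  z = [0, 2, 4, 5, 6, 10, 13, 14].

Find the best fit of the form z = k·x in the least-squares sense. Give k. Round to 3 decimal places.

The normal system MᵀM·[k]ᵀ = Mᵀz is [[249]]·[k]ᵀ = [366]ᵀ.
Hence k = 366 / 249 ≈ 1.46988.

k = 1.470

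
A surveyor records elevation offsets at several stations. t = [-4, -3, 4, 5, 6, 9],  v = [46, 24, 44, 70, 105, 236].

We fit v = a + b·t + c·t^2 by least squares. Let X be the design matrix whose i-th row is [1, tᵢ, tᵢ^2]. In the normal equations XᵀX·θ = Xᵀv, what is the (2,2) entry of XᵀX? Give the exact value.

183

Row 2 ↔ basis t, column 2 ↔ basis t, so (XᵀX)_{2,2} = Σᵢ (t)·(t) = (-4)·(-4) + (-3)·(-3) + (4)·(4) + (5)·(5) + (6)·(6) + (9)·(9) = 183.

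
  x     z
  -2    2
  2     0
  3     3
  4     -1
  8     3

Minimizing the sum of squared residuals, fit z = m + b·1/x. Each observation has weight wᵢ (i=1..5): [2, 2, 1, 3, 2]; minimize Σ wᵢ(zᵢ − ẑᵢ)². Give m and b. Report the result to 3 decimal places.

m = 1.270, b = -2.025

The normal system MᵀWM·[m, b]ᵀ = MᵀWz is [[10, 4/3]; [4/3, 383/288]]·[m, b]ᵀ = [10, -1]ᵀ.
Determinant 10·(383/288) − (4/3)² = 553/48.
m = (10·(383/288) − (4/3)·(-1))/(553/48) = 301/237; b = (10·(-1) − (4/3)·10)/(553/48) = -160/79.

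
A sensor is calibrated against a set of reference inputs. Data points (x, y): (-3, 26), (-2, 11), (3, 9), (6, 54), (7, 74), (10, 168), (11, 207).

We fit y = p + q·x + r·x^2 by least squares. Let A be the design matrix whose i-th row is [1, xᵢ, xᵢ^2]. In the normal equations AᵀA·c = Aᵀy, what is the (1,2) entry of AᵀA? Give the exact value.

Row 1 ↔ basis 1, column 2 ↔ basis x, so (AᵀA)_{1,2} = Σᵢ x = (1)·(-3) + (1)·(-2) + (1)·(3) + (1)·(6) + (1)·(7) + (1)·(10) + (1)·(11) = 32.

32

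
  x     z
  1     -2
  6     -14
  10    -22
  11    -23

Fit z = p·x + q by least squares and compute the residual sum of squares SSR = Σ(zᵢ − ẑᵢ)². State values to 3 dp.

Entries of AᵀA: Σx·x = 258, Σx = 28, Σ1 = 4.
Right-hand side: Σx·z = -559, Σz = -61.
Δ = 258·4 − 28² = 248.
p = ((-559)·4 − 28·(-61))/248 = -66/31; q = (258·(-61) − 28·(-559))/248 = -43/124.
Residuals: 59/124, -109/124, -45/124, 95/124; SSR = 213/124.

SSR = 1.718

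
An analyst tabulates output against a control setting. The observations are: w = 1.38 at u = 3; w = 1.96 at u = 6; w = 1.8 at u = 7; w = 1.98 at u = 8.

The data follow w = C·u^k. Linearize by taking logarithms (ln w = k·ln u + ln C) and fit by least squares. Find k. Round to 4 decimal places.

k = 0.3611

With ln wᵢ as the transformed response and ln uᵢ as the regressor:
Σln u = 6.9157, Σ(ln u)² = 12.5280, Σln w = 2.2659, Σln u·ln w = 4.1238.
Equations: 12.5280·k + 6.9157·ln C = 4.1238;  6.9157·k + 4·ln C = 2.2659.
Solving (det = 2.2847): k = 0.36106, ln C = -0.05778.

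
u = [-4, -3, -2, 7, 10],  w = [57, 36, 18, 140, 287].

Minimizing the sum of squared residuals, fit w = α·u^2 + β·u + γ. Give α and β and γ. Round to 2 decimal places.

α = 2.97, β = -1.41, γ = 4.08

MᵀM·[α, β, γ]ᵀ = Mᵀw reads: 12754·α + 1244·β + 178·γ = 36868;  1244·α + 178·β + 8·γ = 3478;  178·α + 8·β + 5·γ = 538.
(Σu^2·u^2 = 12754, Σu^2·u = 1244, Σu^2 = 178, Σu·u = 178, Σu = 8, Σ1 = 5, Σu^2·w = 36868, Σu·w = 3478, Σw = 538.)
Inverting the 3×3 Gram matrix, [α, β, γ]ᵀ = [520166/175071, -246655/175071, 238126/58357]ᵀ.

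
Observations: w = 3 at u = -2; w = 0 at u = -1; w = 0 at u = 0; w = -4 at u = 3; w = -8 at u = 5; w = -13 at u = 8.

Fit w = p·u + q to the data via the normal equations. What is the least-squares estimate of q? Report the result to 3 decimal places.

Entries of XᵀX: Σu·u = 103, Σu = 13, Σ1 = 6.
For Xᵀw: Σu·w = -162, Σw = -22.
Δ = 103·6 − 13² = 449.
p = ((-162)·6 − 13·(-22))/449 = -686/449; q = (103·(-22) − 13·(-162))/449 = -160/449.

q = -0.356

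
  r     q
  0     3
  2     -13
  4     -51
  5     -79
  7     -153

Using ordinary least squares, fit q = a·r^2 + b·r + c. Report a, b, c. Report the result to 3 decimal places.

a = -2.913, b = -1.848, c = 2.815

Forming MᵀM = [[3298, 540, 94]; [540, 94, 18]; [94, 18, 5]] and Mᵀq = [-10340, -1696, -293]ᵀ gives MᵀM·[a, b, c]ᵀ = Mᵀq.
Row-reducing yields a = -14771/5071, b = -9373/5071, c = 14277/5071.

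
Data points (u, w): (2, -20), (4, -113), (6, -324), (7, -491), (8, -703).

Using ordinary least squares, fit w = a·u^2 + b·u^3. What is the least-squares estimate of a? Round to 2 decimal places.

a = -3.11

Normal-equation sums: Σu^2·u^2 = 8065, Σu^2·u^3 = 58407, Σu^3·u^3 = 430609.
Moment sums: Σu^2·w = -82603, Σu^3·w = -605725.
XᵀX·[a, b]ᵀ = Xᵀw becomes [[8065, 58407]; [58407, 430609]]·[a, b]ᵀ = [-82603, -605725]ᵀ.
Determinant 8065·430609 − 58407² = 61483936.
a = ((-82603)·430609 − 58407·(-605725))/61483936 = -11938447/3842746; b = (8065·(-605725) − 58407·(-82603))/61483936 = -3786169/3842746.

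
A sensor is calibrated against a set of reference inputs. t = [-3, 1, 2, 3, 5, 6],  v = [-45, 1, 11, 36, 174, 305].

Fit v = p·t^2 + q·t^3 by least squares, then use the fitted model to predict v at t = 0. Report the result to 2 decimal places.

v̂ = 0.00

From the data, Σt^2·t^2 = 2100, Σt^2·t^3 = 10934, Σt^3·t^3 = 63804.
Right-hand side: Σt^2·v = 15294, Σt^3·v = 89906.
Eliminating q: 63804·(row 1) − 10934·(row 2) gives 14436044·p = 63804·15294 − 10934·89906 = -7213828, so p = -1803457/3609011.
Then q = (89906 − 10934·(-1803457/3609011))/63804 = 770643/515573.
At t = 0: v̂ = (-1803457/3609011)·(0) + (770643/515573)·(0) = 0.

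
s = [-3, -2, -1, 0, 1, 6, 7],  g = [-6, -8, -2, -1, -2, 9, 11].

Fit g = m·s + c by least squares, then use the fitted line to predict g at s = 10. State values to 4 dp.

ĝ = 16.1164

Setting ∂/∂m … = 0 gives: 100·m + 8·c = 165;  8·m + 7·c = 1.
(Σs·s = 100, Σs = 8, Σ1 = 7, Σs·g = 165, Σg = 1.)
Eliminating c: 7·(row 1) − 8·(row 2) gives 636·m = 7·165 − 8·1 = 1147, so m = 1147/636.
Then c = (1 − 8·(1147/636))/7 = -305/159.
At s = 10: ĝ = (1147/636)·(10) + (-305/159)·(1) = 5125/318.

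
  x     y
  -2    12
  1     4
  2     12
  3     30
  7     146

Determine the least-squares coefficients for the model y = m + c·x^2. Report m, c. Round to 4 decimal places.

AᵀA·[m, c]ᵀ = Aᵀy reads: 5·m + 67·c = 204;  67·m + 2515·c = 7524.
(Σ1 = 5, Σx^2 = 67, Σx^2·x^2 = 2515, Σy = 204, Σx^2·y = 7524.)
Eliminating c: 2515·(row 1) − 67·(row 2) gives 8086·m = 2515·204 − 67·7524 = 8952, so m = 4476/4043.
Then c = (7524 − 67·(4476/4043))/2515 = 11976/4043.

m = 1.1071, c = 2.9622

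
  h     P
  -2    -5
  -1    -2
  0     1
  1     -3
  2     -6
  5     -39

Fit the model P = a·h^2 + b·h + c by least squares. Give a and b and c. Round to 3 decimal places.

a = -1.487, b = -0.340, c = -0.041

Entries of XᵀX: Σh^2·h^2 = 659, Σh^2·h = 125, Σh^2 = 35, Σh·h = 35, Σh = 5, Σ1 = 6.
Moment sums: Σh^2·P = -1024, Σh·P = -198, ΣP = -54.
So XᵀX·[a, b, c]ᵀ = XᵀP: [[659, 125, 35]; [125, 35, 5]; [35, 5, 6]]·[a, b, c]ᵀ = [-1024, -198, -54]ᵀ.
Inverting the 3×3 Gram matrix, [a, b, c]ᵀ = [-4319/2904, -4931/14520, -5/121]ᵀ.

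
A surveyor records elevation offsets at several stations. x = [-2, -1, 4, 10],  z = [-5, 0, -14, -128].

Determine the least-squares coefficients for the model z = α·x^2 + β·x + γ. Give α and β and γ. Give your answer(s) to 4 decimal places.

α = -1.4589, β = 1.4537, γ = 3.3833

Entries of AᵀA: Σx^2·x^2 = 10273, Σx^2·x = 1055, Σx^2 = 121, Σx·x = 121, Σx = 11, Σ1 = 4.
Moment sums: Σx^2·z = -13044, Σx·z = -1326, Σz = -147.
Normal equations: [[10273, 1055, 121]; [1055, 121, 11]; [121, 11, 4]]·[α, β, γ]ᵀ = [-13044, -1326, -147]ᵀ.
Solving the 3×3 system (Gaussian elimination) gives α = -8479/5812, β = 8449/5812, γ = 4916/1453.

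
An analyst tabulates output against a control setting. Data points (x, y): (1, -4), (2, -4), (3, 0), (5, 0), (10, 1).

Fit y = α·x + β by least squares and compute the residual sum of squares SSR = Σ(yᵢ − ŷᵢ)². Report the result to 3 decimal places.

From the data, Σx·x = 139, Σx = 21, Σ1 = 5.
Moment sums: Σx·y = -2, Σy = -7.
So AᵀA·[α, β]ᵀ = Aᵀy: [[139, 21]; [21, 5]]·[α, β]ᵀ = [-2, -7]ᵀ.
Eliminating β: 5·(row 1) − 21·(row 2) gives 254·α = 5·(-2) − 21·(-7) = 137, so α = 137/254.
Then β = ((-7) − 21·(137/254))/5 = -931/254.
Residuals: -111/127, -359/254, 260/127, 123/127, -185/254; SSR = 2139/254.

SSR = 8.421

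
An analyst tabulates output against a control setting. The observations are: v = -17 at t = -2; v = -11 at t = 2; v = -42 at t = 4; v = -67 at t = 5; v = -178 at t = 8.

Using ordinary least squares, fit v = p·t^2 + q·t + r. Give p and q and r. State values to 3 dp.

From the data, Σt^2·t^2 = 5009, Σt^2·t = 701, Σt^2 = 113, Σt·t = 113, Σt = 17, Σ1 = 5.
For Mᵀv: Σt^2·v = -13851, Σt·v = -1915, Σv = -315.
MᵀM·[p, q, r]ᵀ = Mᵀv becomes [[5009, 701, 113]; [701, 113, 17]; [113, 17, 5]]·[p, q, r]ᵀ = [-13851, -1915, -315]ᵀ.
Row-reducing yields p = -329/111, q = 191/111, r = -69/37.

p = -2.964, q = 1.721, r = -1.865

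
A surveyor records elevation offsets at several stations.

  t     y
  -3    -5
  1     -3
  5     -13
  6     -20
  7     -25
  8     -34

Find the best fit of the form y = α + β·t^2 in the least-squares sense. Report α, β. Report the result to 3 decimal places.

α = -1.348, β = -0.500

The normal equations are: 6·α + 184·β = -100;  184·α + 8500·β = -4494.
(Σ1 = 6, Σt^2 = 184, Σt^2·t^2 = 8500, Σy = -100, Σt^2·y = -4494.)
Eliminating β: 8500·(row 1) − 184·(row 2) gives 17144·α = 8500·(-100) − 184·(-4494) = -23104, so α = -2888/2143.
Then β = ((-4494) − 184·(-2888/2143))/8500 = -2141/4286.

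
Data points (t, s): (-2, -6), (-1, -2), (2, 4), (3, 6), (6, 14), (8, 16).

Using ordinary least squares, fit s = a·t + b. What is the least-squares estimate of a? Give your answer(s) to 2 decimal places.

Sums needed: Σt·t = 118, Σt = 16, Σ1 = 6.
And Σt·s = 252, Σs = 32.
Determinant 118·6 − 16² = 452.
a = (252·6 − 16·32)/452 = 250/113; b = (118·32 − 16·252)/452 = -64/113.

a = 2.21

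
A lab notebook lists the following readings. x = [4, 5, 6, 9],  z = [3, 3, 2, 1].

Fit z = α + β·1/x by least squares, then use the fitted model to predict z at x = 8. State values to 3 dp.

Setting ∂/∂α … = 0 gives: 4·α + (131/180)·β = 9;  (131/180)·α + (4621/32400)·β = 323/180.
Eliminating β: (4621/32400)·(row 1) − (131/180)·(row 2) gives (49/1200)·α = (4621/32400)·9 − (131/180)·(323/180) = -181/8100, so α = -724/1323.
Then β = ((323/180) − (131/180)·(-724/1323))/(4621/32400) = 2260/147.
At x = 8: ẑ = (-724/1323)·(1) + (2260/147)·(1/8) = 3637/2646.

ẑ = 1.375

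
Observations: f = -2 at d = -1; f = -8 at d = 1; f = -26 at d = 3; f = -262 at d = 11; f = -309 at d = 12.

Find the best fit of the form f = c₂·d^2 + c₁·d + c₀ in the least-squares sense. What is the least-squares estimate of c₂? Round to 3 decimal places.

With design matrix M, MᵀM = [[35460, 3086, 276]; [3086, 276, 26]; [276, 26, 5]] and Mᵀf = [-76442, -6674, -607]ᵀ.
Inverting the 3×3 Gram matrix, [c₂, c₁, c₀]ᵀ = [-298098/153139, -330835/153139, -59389/21877]ᵀ.

c₂ = -1.947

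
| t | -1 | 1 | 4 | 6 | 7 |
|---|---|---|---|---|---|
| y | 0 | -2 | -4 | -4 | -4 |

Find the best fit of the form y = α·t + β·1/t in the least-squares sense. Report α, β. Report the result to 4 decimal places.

Sums needed: Σt·t = 103, Σt·1/t = 5, Σ1/t·1/t = 14893/7056.
Right-hand side: Σt·y = -70, Σ1/t·y = -89/21.
det = 103·(14893/7056) − 5² = 1357579/7056.
α = ((-70)·(14893/7056) − 5·(-89/21))/(1357579/7056) = -892990/1357579; β = (103·(-89/21) − 5·(-70))/(1357579/7056) = -610512/1357579.

α = -0.6578, β = -0.4497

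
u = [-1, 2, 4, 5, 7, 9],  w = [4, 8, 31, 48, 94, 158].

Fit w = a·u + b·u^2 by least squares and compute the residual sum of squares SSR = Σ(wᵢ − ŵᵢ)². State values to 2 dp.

Setting ∂/∂a … = 0 gives: 176·a + 1268·b = 2456;  1268·a + 9860·b = 19136.
(Σu·u = 176, Σu·u^2 = 1268, Σu^2·u^2 = 9860, Σu·w = 2456, Σu^2·w = 19136.)
det = 176·9860 − 1268² = 127536.
a = (2456·9860 − 1268·19136)/127536 = -1006/2657; b = (176·19136 − 1268·2456)/127536 = 5286/2657.
Residuals: 4336/2657, 2124/2657, 1815/2657, 416/2657, -2214/2657, 694/2657; SSR = 12105/2657.

SSR = 4.56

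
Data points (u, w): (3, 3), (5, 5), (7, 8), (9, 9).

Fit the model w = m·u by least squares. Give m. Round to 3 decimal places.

Setting ∂/∂m … = 0 gives: 164·m = 171.
(Σu·u = 164, Σu·w = 171.)
m = 171/164 = 1.04268.

m = 1.043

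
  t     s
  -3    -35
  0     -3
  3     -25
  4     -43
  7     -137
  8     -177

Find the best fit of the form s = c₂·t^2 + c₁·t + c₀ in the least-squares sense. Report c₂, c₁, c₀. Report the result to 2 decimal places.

Setting ∂/∂c₂ … = 0 gives: 6915·c₂ + 919·c₁ + 147·c₀ = -19269;  919·c₂ + 147·c₁ + 19·c₀ = -2517;  147·c₂ + 19·c₁ + 6·c₀ = -420.
(Σt^2·t^2 = 6915, Σt^2·t = 919, Σt^2 = 147, Σt·t = 147, Σt = 19, Σ1 = 6, Σt^2·s = -19269, Σt·s = -2517, Σs = -420.)
Row-reducing yields c₂ = -60343/20515, c₁ = 34713/20515, c₀ = -67571/20515.

c₂ = -2.94, c₁ = 1.69, c₀ = -3.29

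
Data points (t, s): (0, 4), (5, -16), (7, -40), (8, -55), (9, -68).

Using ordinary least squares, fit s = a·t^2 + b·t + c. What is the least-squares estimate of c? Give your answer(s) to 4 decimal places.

c = 4.1688

Sums needed: Σt^2·t^2 = 13683, Σt^2·t = 1709, Σt^2 = 219, Σt·t = 219, Σt = 29, Σ1 = 5.
Moment sums: Σt^2·s = -11388, Σt·s = -1412, Σs = -175.
Row-reducing yields a = -4664/4771, b = 6003/9542, c = 39779/9542.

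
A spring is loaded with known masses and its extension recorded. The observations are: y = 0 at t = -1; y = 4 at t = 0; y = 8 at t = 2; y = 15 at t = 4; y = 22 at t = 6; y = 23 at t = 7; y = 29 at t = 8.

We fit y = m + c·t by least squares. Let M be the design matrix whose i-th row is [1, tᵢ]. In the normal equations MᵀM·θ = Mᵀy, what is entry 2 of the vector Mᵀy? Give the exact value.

601

Entry 2 ↔ basis t, so (Mᵀy)_{2} = Σᵢ (t)·yᵢ = (-1)·(0) + (0)·(4) + (2)·(8) + (4)·(15) + (6)·(22) + (7)·(23) + (8)·(29) = 601.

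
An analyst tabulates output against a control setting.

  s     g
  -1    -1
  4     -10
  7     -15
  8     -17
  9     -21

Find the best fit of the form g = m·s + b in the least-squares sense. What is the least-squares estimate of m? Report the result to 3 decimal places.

Entries of AᵀA: Σs·s = 211, Σs = 27, Σ1 = 5.
And Σs·g = -469, Σg = -64.
Determinant 211·5 − 27² = 326.
m = ((-469)·5 − 27·(-64))/326 = -617/326; b = (211·(-64) − 27·(-469))/326 = -841/326.

m = -1.893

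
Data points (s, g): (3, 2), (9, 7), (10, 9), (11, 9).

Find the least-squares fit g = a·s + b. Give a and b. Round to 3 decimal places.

Normal-equation sums: Σs·s = 311, Σs = 33, Σ1 = 4.
Moment sums: Σs·g = 258, Σg = 27.
So MᵀM·[a, b]ᵀ = Mᵀg: [[311, 33]; [33, 4]]·[a, b]ᵀ = [258, 27]ᵀ.
det = 311·4 − 33² = 155.
a = (258·4 − 33·27)/155 = 141/155; b = (311·27 − 33·258)/155 = -117/155.

a = 0.910, b = -0.755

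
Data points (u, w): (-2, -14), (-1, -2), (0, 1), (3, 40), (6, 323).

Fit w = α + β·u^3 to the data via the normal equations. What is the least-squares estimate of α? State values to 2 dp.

α = -0.51

Setting ∂/∂α … = 0 gives: 5·α + 234·β = 348;  234·α + 47450·β = 70962.
(Σ1 = 5, Σu^3 = 234, Σu^3·u^3 = 47450, Σw = 348, Σu^3·w = 70962.)
Δ = 5·47450 − 234² = 182494.
α = (348·47450 − 234·70962)/182494 = -3558/7019; β = (5·70962 − 234·348)/182494 = 136689/91247.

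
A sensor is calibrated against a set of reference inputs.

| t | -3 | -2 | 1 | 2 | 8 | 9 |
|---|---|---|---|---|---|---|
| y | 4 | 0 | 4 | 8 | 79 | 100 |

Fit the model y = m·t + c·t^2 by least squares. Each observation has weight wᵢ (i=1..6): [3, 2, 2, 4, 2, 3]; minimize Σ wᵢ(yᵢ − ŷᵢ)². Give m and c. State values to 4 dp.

Setting ∂/∂m … = 0 gives: 424·m + 3148·c = 4000;  3148·m + 28216·c = 34656.
(Σwᵢ·t·t = 424, Σwᵢ·t·t^2 = 3148, Σwᵢ·t^2·t^2 = 28216, Σwᵢ·t·y = 4000, Σwᵢ·t^2·y = 34656.)
det = 424·28216 − 3148² = 2053680.
m = (4000·28216 − 3148·34656)/2053680 = 235432/128355; c = (424·34656 − 3148·4000)/2053680 = 131384/128355.

m = 1.8342, c = 1.0236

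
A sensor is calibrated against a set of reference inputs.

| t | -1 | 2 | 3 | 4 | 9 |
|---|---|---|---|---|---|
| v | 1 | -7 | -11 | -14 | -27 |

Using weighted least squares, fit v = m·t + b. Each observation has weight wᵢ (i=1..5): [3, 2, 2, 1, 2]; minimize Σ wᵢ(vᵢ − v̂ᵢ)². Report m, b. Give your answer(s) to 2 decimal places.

m = -2.82, b = -1.93

Entries of XᵀWX: Σwᵢ·t·t = 207, Σwᵢ·t = 29, Σwᵢ·1 = 10.
And Σwᵢ·t·v = -639, Σwᵢ·v = -101.
So XᵀWX·[m, b]ᵀ = XᵀWv: [[207, 29]; [29, 10]]·[m, b]ᵀ = [-639, -101]ᵀ.
Δ = 207·10 − 29² = 1229.
m = ((-639)·10 − 29·(-101))/1229 = -3461/1229; b = (207·(-101) − 29·(-639))/1229 = -2376/1229.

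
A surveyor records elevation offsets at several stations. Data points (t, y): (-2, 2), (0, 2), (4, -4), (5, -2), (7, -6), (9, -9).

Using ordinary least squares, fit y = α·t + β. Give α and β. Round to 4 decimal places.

α = -1.0115, β = 1.0441

MᵀM·[α, β]ᵀ = Mᵀy reads: 175·α + 23·β = -153;  23·α + 6·β = -17.
Eliminating β: 6·(row 1) − 23·(row 2) gives 521·α = 6·(-153) − 23·(-17) = -527, so α = -527/521.
Then β = ((-17) − 23·(-527/521))/6 = 544/521.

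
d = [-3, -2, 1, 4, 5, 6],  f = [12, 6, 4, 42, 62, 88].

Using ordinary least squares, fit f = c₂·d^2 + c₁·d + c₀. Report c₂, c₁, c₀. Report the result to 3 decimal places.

From the data, Σd^2·d^2 = 2275, Σd^2·d = 371, Σd^2 = 91, Σd·d = 91, Σd = 11, Σ1 = 6.
Moment sums: Σd^2·f = 5526, Σd·f = 962, Σf = 214.
AᵀA·[c₂, c₁, c₀]ᵀ = Aᵀf becomes [[2275, 371, 91]; [371, 91, 11]; [91, 11, 6]]·[c₂, c₁, c₀]ᵀ = [5526, 962, 214]ᵀ.
Row-reducing yields c₂ = 2713/1302, c₁ = 9469/4650, c₀ = 256/775.

c₂ = 2.084, c₁ = 2.036, c₀ = 0.330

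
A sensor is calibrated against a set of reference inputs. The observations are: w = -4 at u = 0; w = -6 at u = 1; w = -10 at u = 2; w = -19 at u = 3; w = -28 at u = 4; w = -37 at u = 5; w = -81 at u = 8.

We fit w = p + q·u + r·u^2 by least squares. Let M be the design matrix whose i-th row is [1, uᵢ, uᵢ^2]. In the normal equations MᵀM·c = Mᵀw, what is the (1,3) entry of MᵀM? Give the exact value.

119

Row 1 ↔ basis 1, column 3 ↔ basis u^2, so (MᵀM)_{1,3} = Σᵢ u^2 = (1)·(0) + (1)·(1) + (1)·(4) + (1)·(9) + (1)·(16) + (1)·(25) + (1)·(64) = 119.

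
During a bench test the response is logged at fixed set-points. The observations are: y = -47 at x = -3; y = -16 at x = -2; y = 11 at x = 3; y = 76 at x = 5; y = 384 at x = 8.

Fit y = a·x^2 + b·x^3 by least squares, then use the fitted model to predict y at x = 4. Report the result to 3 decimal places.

Sums needed: Σx^2·x^2 = 4899, Σx^2·x^3 = 35861, Σx^3·x^3 = 279291.
Moment sums: Σx^2·y = 26088, Σx^3·y = 207802.
So AᵀA·[a, b]ᵀ = Aᵀy: [[4899, 35861]; [35861, 279291]]·[a, b]ᵀ = [26088, 207802]ᵀ.
Determinant 4899·279291 − 35861² = 82235288.
a = (26088·279291 − 35861·207802)/82235288 = -82921957/41117644; b = (4899·207802 − 35861·26088)/82235288 = 41240115/41117644.
At x = 4: ŷ = (-82921957/41117644)·(16) + (41240115/41117644)·(64) = 328154012/10279411.

ŷ = 31.923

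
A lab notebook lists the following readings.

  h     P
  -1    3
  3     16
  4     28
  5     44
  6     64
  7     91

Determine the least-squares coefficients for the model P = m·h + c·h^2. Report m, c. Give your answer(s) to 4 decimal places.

m = -0.9172, c = 1.9674

Sums needed: Σh·h = 136, Σh·h^2 = 774, Σh^2·h^2 = 4660.
And Σh·P = 1398, Σh^2·P = 8458.
Normal equations: [[136, 774]; [774, 4660]]·[m, c]ᵀ = [1398, 8458]ᵀ.
Eliminating c: 4660·(row 1) − 774·(row 2) gives 34684·m = 4660·1398 − 774·8458 = -31812, so m = -7953/8671.
Then c = (8458 − 774·(-7953/8671))/4660 = 17059/8671.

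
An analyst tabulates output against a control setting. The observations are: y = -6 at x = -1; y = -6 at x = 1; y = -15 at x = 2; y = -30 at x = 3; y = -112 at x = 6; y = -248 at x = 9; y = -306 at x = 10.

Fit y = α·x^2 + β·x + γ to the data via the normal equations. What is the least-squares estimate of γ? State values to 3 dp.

Forming MᵀM = [[17956, 1980, 232]; [1980, 232, 30]; [232, 30, 7]] and Mᵀy = [-55062, -6084, -723]ᵀ gives MᵀM·[α, β, γ]ᵀ = Mᵀy.
Row-reducing yields α = -19966/6581, β = 651/13162, γ = -19388/6581.

γ = -2.946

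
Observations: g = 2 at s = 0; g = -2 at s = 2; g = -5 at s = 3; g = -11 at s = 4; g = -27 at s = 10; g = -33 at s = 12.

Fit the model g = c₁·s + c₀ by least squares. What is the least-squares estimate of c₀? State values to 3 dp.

Compute the Gram sums: Σs·s = 273, Σs = 31, Σ1 = 6.
And Σs·g = -729, Σg = -76.
Normal equations: [[273, 31]; [31, 6]]·[c₁, c₀]ᵀ = [-729, -76]ᵀ.
det = 273·6 − 31² = 677.
c₁ = ((-729)·6 − 31·(-76))/677 = -2018/677; c₀ = (273·(-76) − 31·(-729))/677 = 1851/677.

c₀ = 2.734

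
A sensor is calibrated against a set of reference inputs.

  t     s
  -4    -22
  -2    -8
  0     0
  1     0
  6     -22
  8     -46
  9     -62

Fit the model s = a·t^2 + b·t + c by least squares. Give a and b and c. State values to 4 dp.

a = -0.9562, b = 1.8372, c = 0.0129

Normal-equation sums: Σt^2·t^2 = 12226, Σt^2·t = 1386, Σt^2 = 202, Σt·t = 202, Σt = 18, Σ1 = 7.
And Σt^2·s = -9142, Σt·s = -954, Σs = -160.
MᵀM·[a, b, c]ᵀ = Mᵀs becomes [[12226, 1386, 202]; [1386, 202, 18]; [202, 18, 7]]·[a, b, c]ᵀ = [-9142, -954, -160]ᵀ.
Row-reducing yields a = -9767/10214, b = 18765/10214, c = 66/5107.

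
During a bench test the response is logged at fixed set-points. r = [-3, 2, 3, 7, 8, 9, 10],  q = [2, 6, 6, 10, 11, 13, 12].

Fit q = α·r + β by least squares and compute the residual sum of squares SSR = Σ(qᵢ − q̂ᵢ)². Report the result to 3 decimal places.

The normal system XᵀX·[α, β]ᵀ = Xᵀq is [[316, 36]; [36, 7]]·[α, β]ᵀ = [419, 60]ᵀ.
Eliminating β: 7·(row 1) − 36·(row 2) gives 916·α = 7·419 − 36·60 = 773, so α = 773/916.
Then β = (60 − 36·(773/916))/7 = 969/229.
Residuals: 275/916, 37/458, -699/916, -127/916, 4/229, 1075/916, -307/458; SSR = 2313/916.

SSR = 2.525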